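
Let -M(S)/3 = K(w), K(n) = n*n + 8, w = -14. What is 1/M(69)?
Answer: -1/612 ≈ -0.0016340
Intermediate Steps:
K(n) = 8 + n² (K(n) = n² + 8 = 8 + n²)
M(S) = -612 (M(S) = -3*(8 + (-14)²) = -3*(8 + 196) = -3*204 = -612)
1/M(69) = 1/(-612) = -1/612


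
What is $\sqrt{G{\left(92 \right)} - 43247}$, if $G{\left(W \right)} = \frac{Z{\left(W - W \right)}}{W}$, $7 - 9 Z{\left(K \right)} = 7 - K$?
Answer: $i \sqrt{43247} \approx 207.96 i$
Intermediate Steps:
$Z{\left(K \right)} = \frac{K}{9}$ ($Z{\left(K \right)} = \frac{7}{9} - \frac{7 - K}{9} = \frac{7}{9} + \left(- \frac{7}{9} + \frac{K}{9}\right) = \frac{K}{9}$)
$G{\left(W \right)} = 0$ ($G{\left(W \right)} = \frac{\frac{1}{9} \left(W - W\right)}{W} = \frac{\frac{1}{9} \cdot 0}{W} = \frac{0}{W} = 0$)
$\sqrt{G{\left(92 \right)} - 43247} = \sqrt{0 - 43247} = \sqrt{-43247} = i \sqrt{43247}$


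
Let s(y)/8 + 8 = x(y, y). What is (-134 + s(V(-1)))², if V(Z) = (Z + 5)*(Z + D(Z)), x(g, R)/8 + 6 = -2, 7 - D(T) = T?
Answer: 504100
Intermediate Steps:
D(T) = 7 - T
x(g, R) = -64 (x(g, R) = -48 + 8*(-2) = -48 - 16 = -64)
V(Z) = 35 + 7*Z (V(Z) = (Z + 5)*(Z + (7 - Z)) = (5 + Z)*7 = 35 + 7*Z)
s(y) = -576 (s(y) = -64 + 8*(-64) = -64 - 512 = -576)
(-134 + s(V(-1)))² = (-134 - 576)² = (-710)² = 504100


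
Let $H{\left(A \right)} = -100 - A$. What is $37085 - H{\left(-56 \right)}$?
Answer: $37129$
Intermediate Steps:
$37085 - H{\left(-56 \right)} = 37085 - \left(-100 - -56\right) = 37085 - \left(-100 + 56\right) = 37085 - -44 = 37085 + 44 = 37129$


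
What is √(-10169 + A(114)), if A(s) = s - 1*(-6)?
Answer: I*√10049 ≈ 100.24*I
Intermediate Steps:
A(s) = 6 + s (A(s) = s + 6 = 6 + s)
√(-10169 + A(114)) = √(-10169 + (6 + 114)) = √(-10169 + 120) = √(-10049) = I*√10049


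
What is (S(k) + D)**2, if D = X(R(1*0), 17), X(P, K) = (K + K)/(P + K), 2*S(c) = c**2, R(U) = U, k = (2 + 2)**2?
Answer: 16900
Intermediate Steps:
k = 16 (k = 4**2 = 16)
S(c) = c**2/2
X(P, K) = 2*K/(K + P) (X(P, K) = (2*K)/(K + P) = 2*K/(K + P))
D = 2 (D = 2*17/(17 + 1*0) = 2*17/(17 + 0) = 2*17/17 = 2*17*(1/17) = 2)
(S(k) + D)**2 = ((1/2)*16**2 + 2)**2 = ((1/2)*256 + 2)**2 = (128 + 2)**2 = 130**2 = 16900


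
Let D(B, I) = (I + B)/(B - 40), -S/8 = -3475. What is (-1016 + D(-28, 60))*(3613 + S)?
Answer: -542816640/17 ≈ -3.1930e+7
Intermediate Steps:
S = 27800 (S = -8*(-3475) = 27800)
D(B, I) = (B + I)/(-40 + B)
(-1016 + D(-28, 60))*(3613 + S) = (-1016 + (-28 + 60)/(-40 - 28))*(3613 + 27800) = (-1016 + 32/(-68))*31413 = (-1016 - 1/68*32)*31413 = (-1016 - 8/17)*31413 = -17280/17*31413 = -542816640/17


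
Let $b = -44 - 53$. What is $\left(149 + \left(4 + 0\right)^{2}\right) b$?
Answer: $-16005$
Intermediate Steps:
$b = -97$
$\left(149 + \left(4 + 0\right)^{2}\right) b = \left(149 + \left(4 + 0\right)^{2}\right) \left(-97\right) = \left(149 + 4^{2}\right) \left(-97\right) = \left(149 + 16\right) \left(-97\right) = 165 \left(-97\right) = -16005$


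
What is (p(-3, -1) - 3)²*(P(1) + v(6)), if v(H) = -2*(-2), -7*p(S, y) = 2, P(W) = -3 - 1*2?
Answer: -529/49 ≈ -10.796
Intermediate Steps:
P(W) = -5 (P(W) = -3 - 2 = -5)
p(S, y) = -2/7 (p(S, y) = -⅐*2 = -2/7)
v(H) = 4
(p(-3, -1) - 3)²*(P(1) + v(6)) = (-2/7 - 3)²*(-5 + 4) = (-23/7)²*(-1) = (529/49)*(-1) = -529/49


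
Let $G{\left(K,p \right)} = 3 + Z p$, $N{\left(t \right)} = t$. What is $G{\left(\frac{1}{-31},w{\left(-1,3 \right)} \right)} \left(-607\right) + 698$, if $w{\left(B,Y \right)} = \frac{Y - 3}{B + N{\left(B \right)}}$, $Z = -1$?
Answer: $-1123$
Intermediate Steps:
$w{\left(B,Y \right)} = \frac{-3 + Y}{2 B}$ ($w{\left(B,Y \right)} = \frac{Y - 3}{B + B} = \frac{-3 + Y}{2 B}$)
$G{\left(K,p \right)} = 3 - p$
$G{\left(\frac{1}{-31},w{\left(-1,3 \right)} \right)} \left(-607\right) + 698 = \left(3 - \frac{-3 + 3}{2 \left(-1\right)}\right) \left(-607\right) + 698 = \left(3 - \frac{1}{2} \left(-1\right) 0\right) \left(-607\right) + 698 = \left(3 - 0\right) \left(-607\right) + 698 = \left(3 + 0\right) \left(-607\right) + 698 = 3 \left(-607\right) + 698 = -1821 + 698 = -1123$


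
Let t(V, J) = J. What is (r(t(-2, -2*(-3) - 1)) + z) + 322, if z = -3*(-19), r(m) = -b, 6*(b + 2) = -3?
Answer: 763/2 ≈ 381.50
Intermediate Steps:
b = -5/2 (b = -2 + (⅙)*(-3) = -2 - ½ = -5/2 ≈ -2.5000)
r(m) = 5/2 (r(m) = -1*(-5/2) = 5/2)
z = 57
(r(t(-2, -2*(-3) - 1)) + z) + 322 = (5/2 + 57) + 322 = 119/2 + 322 = 763/2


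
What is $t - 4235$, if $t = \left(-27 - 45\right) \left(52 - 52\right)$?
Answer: $-4235$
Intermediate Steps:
$t = 0$ ($t = \left(-72\right) 0 = 0$)
$t - 4235 = 0 - 4235 = -4235$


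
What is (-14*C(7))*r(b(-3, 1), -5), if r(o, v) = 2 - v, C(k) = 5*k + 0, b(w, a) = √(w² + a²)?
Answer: -3430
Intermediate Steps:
b(w, a) = √(a² + w²)
C(k) = 5*k
(-14*C(7))*r(b(-3, 1), -5) = (-70*7)*(2 - 1*(-5)) = (-14*35)*(2 + 5) = -490*7 = -3430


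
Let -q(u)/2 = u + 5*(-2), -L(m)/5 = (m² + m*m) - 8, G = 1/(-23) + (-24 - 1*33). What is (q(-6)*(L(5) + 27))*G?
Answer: 7683072/23 ≈ 3.3405e+5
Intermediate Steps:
G = -1312/23 (G = -1/23 + (-24 - 33) = -1/23 - 57 = -1312/23 ≈ -57.043)
L(m) = 40 - 10*m² (L(m) = -5*((m² + m*m) - 8) = -5*((m² + m²) - 8) = -5*(2*m² - 8) = -5*(-8 + 2*m²) = 40 - 10*m²)
q(u) = 20 - 2*u (q(u) = -2*(u + 5*(-2)) = -2*(u - 10) = -2*(-10 + u) = 20 - 2*u)
(q(-6)*(L(5) + 27))*G = ((20 - 2*(-6))*((40 - 10*5²) + 27))*(-1312/23) = ((20 + 12)*((40 - 10*25) + 27))*(-1312/23) = (32*((40 - 250) + 27))*(-1312/23) = (32*(-210 + 27))*(-1312/23) = (32*(-183))*(-1312/23) = -5856*(-1312/23) = 7683072/23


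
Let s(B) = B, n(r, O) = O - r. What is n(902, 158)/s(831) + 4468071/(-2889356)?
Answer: -1954215955/800351612 ≈ -2.4417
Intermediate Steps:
n(902, 158)/s(831) + 4468071/(-2889356) = (158 - 1*902)/831 + 4468071/(-2889356) = (158 - 902)*(1/831) + 4468071*(-1/2889356) = -744*1/831 - 4468071/2889356 = -248/277 - 4468071/2889356 = -1954215955/800351612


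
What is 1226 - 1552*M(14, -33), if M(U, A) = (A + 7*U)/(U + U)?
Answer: -16638/7 ≈ -2376.9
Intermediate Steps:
M(U, A) = (A + 7*U)/(2*U) (M(U, A) = (A + 7*U)/((2*U)) = (A + 7*U)*(1/(2*U)) = (A + 7*U)/(2*U))
1226 - 1552*M(14, -33) = 1226 - 776*(-33 + 7*14)/14 = 1226 - 776*(-33 + 98)/14 = 1226 - 776*65/14 = 1226 - 1552*65/28 = 1226 - 25220/7 = -16638/7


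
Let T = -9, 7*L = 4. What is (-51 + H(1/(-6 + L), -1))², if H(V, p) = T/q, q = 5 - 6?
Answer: 1764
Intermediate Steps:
q = -1
L = 4/7 (L = (⅐)*4 = 4/7 ≈ 0.57143)
H(V, p) = 9 (H(V, p) = -9/(-1) = -9*(-1) = 9)
(-51 + H(1/(-6 + L), -1))² = (-51 + 9)² = (-42)² = 1764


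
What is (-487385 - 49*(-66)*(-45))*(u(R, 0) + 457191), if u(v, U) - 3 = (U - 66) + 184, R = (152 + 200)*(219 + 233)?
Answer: -289439624480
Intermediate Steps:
R = 159104 (R = 352*452 = 159104)
u(v, U) = 121 + U (u(v, U) = 3 + ((U - 66) + 184) = 3 + ((-66 + U) + 184) = 3 + (118 + U) = 121 + U)
(-487385 - 49*(-66)*(-45))*(u(R, 0) + 457191) = (-487385 - 49*(-66)*(-45))*((121 + 0) + 457191) = (-487385 + 3234*(-45))*(121 + 457191) = (-487385 - 145530)*457312 = -632915*457312 = -289439624480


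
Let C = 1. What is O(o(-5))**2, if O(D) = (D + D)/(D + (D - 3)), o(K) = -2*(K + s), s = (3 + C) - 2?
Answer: 16/9 ≈ 1.7778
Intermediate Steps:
s = 2 (s = (3 + 1) - 2 = 4 - 2 = 2)
o(K) = -4 - 2*K (o(K) = -2*(K + 2) = -2*(2 + K) = -4 - 2*K)
O(D) = 2*D/(-3 + 2*D) (O(D) = (2*D)/(D + (-3 + D)) = (2*D)/(-3 + 2*D) = 2*D/(-3 + 2*D))
O(o(-5))**2 = (2*(-4 - 2*(-5))/(-3 + 2*(-4 - 2*(-5))))**2 = (2*(-4 + 10)/(-3 + 2*(-4 + 10)))**2 = (2*6/(-3 + 2*6))**2 = (2*6/(-3 + 12))**2 = (2*6/9)**2 = (2*6*(1/9))**2 = (4/3)**2 = 16/9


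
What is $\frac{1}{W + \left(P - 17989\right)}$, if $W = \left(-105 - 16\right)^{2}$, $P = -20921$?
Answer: $- \frac{1}{24269} \approx -4.1205 \cdot 10^{-5}$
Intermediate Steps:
$W = 14641$ ($W = \left(-121\right)^{2} = 14641$)
$\frac{1}{W + \left(P - 17989\right)} = \frac{1}{14641 - 38910} = \frac{1}{-24269} = - \frac{1}{24269}$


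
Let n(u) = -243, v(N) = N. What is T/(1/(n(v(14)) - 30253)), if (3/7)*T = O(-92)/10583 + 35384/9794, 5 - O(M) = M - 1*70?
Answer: -40143886709920/155474853 ≈ -2.5820e+5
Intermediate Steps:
O(M) = 75 - M (O(M) = 5 - (M - 1*70) = 5 - (M - 70) = 5 - (-70 + M) = 5 + (70 - M) = 75 - M)
T = 1316365645/155474853 (T = 7*((75 - 1*(-92))/10583 + 35384/9794)/3 = 7*((75 + 92)*(1/10583) + 35384*(1/9794))/3 = 7*(167*(1/10583) + 17692/4897)/3 = 7*(167/10583 + 17692/4897)/3 = (7/3)*(188052235/51824951) = 1316365645/155474853 ≈ 8.4667)
T/(1/(n(v(14)) - 30253)) = 1316365645/(155474853*(1/(-243 - 30253))) = 1316365645/(155474853*(1/(-30496))) = 1316365645/(155474853*(-1/30496)) = (1316365645/155474853)*(-30496) = -40143886709920/155474853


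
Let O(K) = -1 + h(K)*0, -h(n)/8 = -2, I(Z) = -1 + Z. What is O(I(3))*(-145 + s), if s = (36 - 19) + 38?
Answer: 90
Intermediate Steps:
h(n) = 16 (h(n) = -8*(-2) = 16)
O(K) = -1 (O(K) = -1 + 16*0 = -1 + 0 = -1)
s = 55 (s = 17 + 38 = 55)
O(I(3))*(-145 + s) = -(-145 + 55) = -1*(-90) = 90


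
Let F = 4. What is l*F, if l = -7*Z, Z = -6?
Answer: 168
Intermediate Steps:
l = 42 (l = -7*(-6) = 42)
l*F = 42*4 = 168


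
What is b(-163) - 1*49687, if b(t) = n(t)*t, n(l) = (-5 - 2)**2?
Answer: -57674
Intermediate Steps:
n(l) = 49 (n(l) = (-7)**2 = 49)
b(t) = 49*t
b(-163) - 1*49687 = 49*(-163) - 1*49687 = -7987 - 49687 = -57674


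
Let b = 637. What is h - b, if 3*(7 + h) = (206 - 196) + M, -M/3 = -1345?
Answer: 2113/3 ≈ 704.33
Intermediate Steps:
M = 4035 (M = -3*(-1345) = 4035)
h = 4024/3 (h = -7 + ((206 - 196) + 4035)/3 = -7 + (10 + 4035)/3 = -7 + (⅓)*4045 = -7 + 4045/3 = 4024/3 ≈ 1341.3)
h - b = 4024/3 - 1*637 = 4024/3 - 637 = 2113/3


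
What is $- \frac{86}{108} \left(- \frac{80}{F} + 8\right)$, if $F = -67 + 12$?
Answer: $- \frac{2236}{297} \approx -7.5286$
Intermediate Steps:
$F = -55$
$- \frac{86}{108} \left(- \frac{80}{F} + 8\right) = - \frac{86}{108} \left(- \frac{80}{-55} + 8\right) = \left(-86\right) \frac{1}{108} \left(\left(-80\right) \left(- \frac{1}{55}\right) + 8\right) = - \frac{43 \left(\frac{16}{11} + 8\right)}{54} = \left(- \frac{43}{54}\right) \frac{104}{11} = - \frac{2236}{297}$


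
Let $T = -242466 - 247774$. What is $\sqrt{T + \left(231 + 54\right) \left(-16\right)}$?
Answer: $20 i \sqrt{1237} \approx 703.42 i$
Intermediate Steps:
$T = -490240$
$\sqrt{T + \left(231 + 54\right) \left(-16\right)} = \sqrt{-490240 + \left(231 + 54\right) \left(-16\right)} = \sqrt{-490240 + 285 \left(-16\right)} = \sqrt{-490240 - 4560} = \sqrt{-494800} = 20 i \sqrt{1237}$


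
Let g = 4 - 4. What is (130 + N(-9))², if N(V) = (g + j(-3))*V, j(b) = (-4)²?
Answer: 196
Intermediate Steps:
g = 0
j(b) = 16
N(V) = 16*V (N(V) = (0 + 16)*V = 16*V)
(130 + N(-9))² = (130 + 16*(-9))² = (130 - 144)² = (-14)² = 196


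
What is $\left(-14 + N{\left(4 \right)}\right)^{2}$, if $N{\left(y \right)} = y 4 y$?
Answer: $2500$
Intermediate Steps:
$N{\left(y \right)} = 4 y^{2}$ ($N{\left(y \right)} = 4 y y = 4 y^{2}$)
$\left(-14 + N{\left(4 \right)}\right)^{2} = \left(-14 + 4 \cdot 4^{2}\right)^{2} = \left(-14 + 4 \cdot 16\right)^{2} = \left(-14 + 64\right)^{2} = 50^{2} = 2500$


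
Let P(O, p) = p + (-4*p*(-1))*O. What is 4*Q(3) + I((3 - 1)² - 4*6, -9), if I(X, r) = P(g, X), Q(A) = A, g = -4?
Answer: 312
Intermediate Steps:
P(O, p) = p + 4*O*p (P(O, p) = p + (4*p)*O = p + 4*O*p)
I(X, r) = -15*X (I(X, r) = X*(1 + 4*(-4)) = X*(1 - 16) = X*(-15) = -15*X)
4*Q(3) + I((3 - 1)² - 4*6, -9) = 4*3 - 15*((3 - 1)² - 4*6) = 12 - 15*(2² - 24) = 12 - 15*(4 - 24) = 12 - 15*(-20) = 12 + 300 = 312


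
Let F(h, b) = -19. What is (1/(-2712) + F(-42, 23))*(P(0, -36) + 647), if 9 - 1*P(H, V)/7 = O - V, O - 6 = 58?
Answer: -257645/1356 ≈ -190.00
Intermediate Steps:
O = 64 (O = 6 + 58 = 64)
P(H, V) = -385 + 7*V (P(H, V) = 63 - 7*(64 - V) = 63 + (-448 + 7*V) = -385 + 7*V)
(1/(-2712) + F(-42, 23))*(P(0, -36) + 647) = (1/(-2712) - 19)*((-385 + 7*(-36)) + 647) = (-1/2712 - 19)*((-385 - 252) + 647) = -51529*(-637 + 647)/2712 = -51529/2712*10 = -257645/1356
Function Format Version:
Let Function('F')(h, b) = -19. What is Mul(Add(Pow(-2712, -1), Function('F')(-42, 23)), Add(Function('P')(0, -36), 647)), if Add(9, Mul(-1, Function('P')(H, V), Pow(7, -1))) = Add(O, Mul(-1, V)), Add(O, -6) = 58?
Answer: Rational(-257645, 1356) ≈ -190.00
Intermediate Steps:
O = 64 (O = Add(6, 58) = 64)
Function('P')(H, V) = Add(-385, Mul(7, V)) (Function('P')(H, V) = Add(63, Mul(-7, Add(64, Mul(-1, V)))) = Add(63, Add(-448, Mul(7, V))) = Add(-385, Mul(7, V)))
Mul(Add(Pow(-2712, -1), Function('F')(-42, 23)), Add(Function('P')(0, -36), 647)) = Mul(Add(Pow(-2712, -1), -19), Add(Add(-385, Mul(7, -36)), 647)) = Mul(Add(Rational(-1, 2712), -19), Add(Add(-385, -252), 647)) = Mul(Rational(-51529, 2712), Add(-637, 647)) = Mul(Rational(-51529, 2712), 10) = Rational(-257645, 1356)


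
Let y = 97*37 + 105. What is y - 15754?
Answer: -12060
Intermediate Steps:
y = 3694 (y = 3589 + 105 = 3694)
y - 15754 = 3694 - 15754 = -12060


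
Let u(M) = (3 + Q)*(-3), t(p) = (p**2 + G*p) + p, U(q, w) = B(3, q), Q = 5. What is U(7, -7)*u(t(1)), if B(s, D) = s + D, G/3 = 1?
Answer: -240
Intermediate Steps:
G = 3 (G = 3*1 = 3)
B(s, D) = D + s
U(q, w) = 3 + q (U(q, w) = q + 3 = 3 + q)
t(p) = p**2 + 4*p (t(p) = (p**2 + 3*p) + p = p**2 + 4*p)
u(M) = -24 (u(M) = (3 + 5)*(-3) = 8*(-3) = -24)
U(7, -7)*u(t(1)) = (3 + 7)*(-24) = 10*(-24) = -240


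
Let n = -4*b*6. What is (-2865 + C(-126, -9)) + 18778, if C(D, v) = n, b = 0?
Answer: 15913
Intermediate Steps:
n = 0 (n = -4*0*6 = 0*6 = 0)
C(D, v) = 0
(-2865 + C(-126, -9)) + 18778 = (-2865 + 0) + 18778 = -2865 + 18778 = 15913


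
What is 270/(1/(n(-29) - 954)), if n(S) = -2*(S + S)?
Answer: -226260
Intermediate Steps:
n(S) = -4*S
270/(1/(n(-29) - 954)) = 270/(1/(-4*(-29) - 954)) = 270/(1/(116 - 954)) = 270/(1/(-838)) = 270/(-1/838) = 270*(-838) = -226260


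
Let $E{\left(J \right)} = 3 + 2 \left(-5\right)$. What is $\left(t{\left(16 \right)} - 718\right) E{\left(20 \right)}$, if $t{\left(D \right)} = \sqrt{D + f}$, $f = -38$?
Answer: $5026 - 7 i \sqrt{22} \approx 5026.0 - 32.833 i$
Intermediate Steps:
$t{\left(D \right)} = \sqrt{-38 + D}$ ($t{\left(D \right)} = \sqrt{D - 38} = \sqrt{-38 + D}$)
$E{\left(J \right)} = -7$ ($E{\left(J \right)} = 3 - 10 = -7$)
$\left(t{\left(16 \right)} - 718\right) E{\left(20 \right)} = \left(\sqrt{-38 + 16} - 718\right) \left(-7\right) = \left(\sqrt{-22} - 718\right) \left(-7\right) = \left(i \sqrt{22} - 718\right) \left(-7\right) = \left(-718 + i \sqrt{22}\right) \left(-7\right) = 5026 - 7 i \sqrt{22}$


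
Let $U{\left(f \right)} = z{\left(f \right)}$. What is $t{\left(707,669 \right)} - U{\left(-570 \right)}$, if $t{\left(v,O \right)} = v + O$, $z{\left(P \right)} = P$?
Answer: $1946$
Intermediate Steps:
$t{\left(v,O \right)} = O + v$
$U{\left(f \right)} = f$
$t{\left(707,669 \right)} - U{\left(-570 \right)} = \left(669 + 707\right) - -570 = 1376 + 570 = 1946$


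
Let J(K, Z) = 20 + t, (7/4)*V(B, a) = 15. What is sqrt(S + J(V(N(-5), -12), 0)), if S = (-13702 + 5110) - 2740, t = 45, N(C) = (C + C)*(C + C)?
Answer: I*sqrt(11267) ≈ 106.15*I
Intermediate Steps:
N(C) = 4*C**2 (N(C) = (2*C)*(2*C) = 4*C**2)
V(B, a) = 60/7 (V(B, a) = (4/7)*15 = 60/7)
J(K, Z) = 65 (J(K, Z) = 20 + 45 = 65)
S = -11332 (S = -8592 - 2740 = -11332)
sqrt(S + J(V(N(-5), -12), 0)) = sqrt(-11332 + 65) = sqrt(-11267) = I*sqrt(11267)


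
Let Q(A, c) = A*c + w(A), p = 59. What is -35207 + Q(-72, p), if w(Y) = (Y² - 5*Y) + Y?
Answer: -33983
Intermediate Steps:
w(Y) = Y² - 4*Y
Q(A, c) = A*c + A*(-4 + A)
-35207 + Q(-72, p) = -35207 - 72*(-4 - 72 + 59) = -35207 - 72*(-17) = -35207 + 1224 = -33983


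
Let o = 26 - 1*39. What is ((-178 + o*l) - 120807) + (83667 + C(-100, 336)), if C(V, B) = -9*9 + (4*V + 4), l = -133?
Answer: -36066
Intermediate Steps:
o = -13 (o = 26 - 39 = -13)
C(V, B) = -77 + 4*V (C(V, B) = -81 + (4 + 4*V) = -77 + 4*V)
((-178 + o*l) - 120807) + (83667 + C(-100, 336)) = ((-178 - 13*(-133)) - 120807) + (83667 + (-77 + 4*(-100))) = ((-178 + 1729) - 120807) + (83667 + (-77 - 400)) = (1551 - 120807) + (83667 - 477) = -119256 + 83190 = -36066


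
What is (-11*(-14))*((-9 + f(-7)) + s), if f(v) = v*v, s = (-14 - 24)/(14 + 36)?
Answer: 151074/25 ≈ 6043.0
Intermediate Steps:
s = -19/25 (s = -38/50 = -38*1/50 = -19/25 ≈ -0.76000)
f(v) = v²
(-11*(-14))*((-9 + f(-7)) + s) = (-11*(-14))*((-9 + (-7)²) - 19/25) = 154*((-9 + 49) - 19/25) = 154*(40 - 19/25) = 154*(981/25) = 151074/25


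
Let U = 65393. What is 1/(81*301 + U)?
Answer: 1/89774 ≈ 1.1139e-5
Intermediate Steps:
1/(81*301 + U) = 1/(81*301 + 65393) = 1/(24381 + 65393) = 1/89774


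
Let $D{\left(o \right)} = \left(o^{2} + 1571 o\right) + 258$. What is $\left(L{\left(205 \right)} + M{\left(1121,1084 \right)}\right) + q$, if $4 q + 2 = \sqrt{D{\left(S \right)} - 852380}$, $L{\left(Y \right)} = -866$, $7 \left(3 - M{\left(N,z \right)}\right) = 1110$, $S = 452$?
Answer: $- \frac{14309}{14} + \frac{\sqrt{62274}}{4} \approx -959.68$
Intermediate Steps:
$M{\left(N,z \right)} = - \frac{1089}{7}$ ($M{\left(N,z \right)} = 3 - \frac{1110}{7} = - \frac{1089}{7}$)
$D{\left(o \right)} = 258 + o^{2} + 1571 o$
$q = - \frac{1}{2} + \frac{\sqrt{62274}}{4}$ ($q = - \frac{1}{2} + \frac{\sqrt{\left(258 + 452^{2} + 1571 \cdot 452\right) - 852380}}{4} = - \frac{1}{2} + \frac{\sqrt{\left(258 + 204304 + 710092\right) - 852380}}{4} = - \frac{1}{2} + \frac{\sqrt{914654 - 852380}}{4} = - \frac{1}{2} + \frac{\sqrt{62274}}{4} \approx 61.887$)
$\left(L{\left(205 \right)} + M{\left(1121,1084 \right)}\right) + q = \left(-866 - \frac{1089}{7}\right) - \left(\frac{1}{2} - \frac{\sqrt{62274}}{4}\right) = - \frac{7151}{7} - \left(\frac{1}{2} - \frac{\sqrt{62274}}{4}\right) = - \frac{14309}{14} + \frac{\sqrt{62274}}{4}$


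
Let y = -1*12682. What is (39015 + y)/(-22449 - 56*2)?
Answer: -26333/22561 ≈ -1.1672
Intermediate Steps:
y = -12682
(39015 + y)/(-22449 - 56*2) = (39015 - 12682)/(-22449 - 56*2) = 26333/(-22449 - 112) = 26333/(-22561) = 26333*(-1/22561) = -26333/22561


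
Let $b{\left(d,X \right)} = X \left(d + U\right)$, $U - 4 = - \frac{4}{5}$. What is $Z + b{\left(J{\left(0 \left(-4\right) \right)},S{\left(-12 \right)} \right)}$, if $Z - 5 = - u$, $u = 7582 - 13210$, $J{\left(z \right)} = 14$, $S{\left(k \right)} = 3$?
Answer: $\frac{28423}{5} \approx 5684.6$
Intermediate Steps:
$U = \frac{16}{5}$ ($U = 4 - \frac{4}{5} = \frac{16}{5} \approx 3.2$)
$b{\left(d,X \right)} = X \left(\frac{16}{5} + d\right)$ ($b{\left(d,X \right)} = X \left(d + \frac{16}{5}\right) = X \left(\frac{16}{5} + d\right)$)
$u = -5628$ ($u = 7582 - 13210 = -5628$)
$Z = 5633$ ($Z = 5 - -5628 = 5 + 5628 = 5633$)
$Z + b{\left(J{\left(0 \left(-4\right) \right)},S{\left(-12 \right)} \right)} = 5633 + \frac{1}{5} \cdot 3 \left(16 + 5 \cdot 14\right) = 5633 + \frac{1}{5} \cdot 3 \left(16 + 70\right) = 5633 + \frac{1}{5} \cdot 3 \cdot 86 = 5633 + \frac{258}{5} = \frac{28423}{5}$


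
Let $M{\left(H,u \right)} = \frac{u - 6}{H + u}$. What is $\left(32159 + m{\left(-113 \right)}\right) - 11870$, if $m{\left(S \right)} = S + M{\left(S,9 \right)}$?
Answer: $\frac{2098301}{104} \approx 20176.0$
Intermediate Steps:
$M{\left(H,u \right)} = \frac{-6 + u}{H + u}$
$m{\left(S \right)} = S + \frac{3}{9 + S}$ ($m{\left(S \right)} = S + \frac{-6 + 9}{S + 9} = S + \frac{1}{9 + S} 3 = S + \frac{3}{9 + S}$)
$\left(32159 + m{\left(-113 \right)}\right) - 11870 = \left(32159 + \frac{3 - 113 \left(9 - 113\right)}{9 - 113}\right) - 11870 = \left(32159 + \frac{3 - -11752}{-104}\right) - 11870 = \left(32159 - \frac{3 + 11752}{104}\right) - 11870 = \left(32159 - \frac{11755}{104}\right) - 11870 = \frac{3332781}{104} - 11870 = \frac{2098301}{104}$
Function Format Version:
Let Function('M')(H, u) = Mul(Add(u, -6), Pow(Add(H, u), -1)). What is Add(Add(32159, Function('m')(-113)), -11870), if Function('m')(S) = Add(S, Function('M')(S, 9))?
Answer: Rational(2098301, 104) ≈ 20176.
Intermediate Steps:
Function('M')(H, u) = Mul(Pow(Add(H, u), -1), Add(-6, u)) (Function('M')(H, u) = Mul(Add(-6, u), Pow(Add(H, u), -1)) = Mul(Pow(Add(H, u), -1), Add(-6, u)))
Function('m')(S) = Add(S, Mul(3, Pow(Add(9, S), -1))) (Function('m')(S) = Add(S, Mul(Pow(Add(S, 9), -1), Add(-6, 9))) = Add(S, Mul(Pow(Add(9, S), -1), 3)) = Add(S, Mul(3, Pow(Add(9, S), -1))))
Add(Add(32159, Function('m')(-113)), -11870) = Add(Add(32159, Mul(Pow(Add(9, -113), -1), Add(3, Mul(-113, Add(9, -113))))), -11870) = Add(Add(32159, Mul(Pow(-104, -1), Add(3, Mul(-113, -104)))), -11870) = Add(Add(32159, Mul(Rational(-1, 104), Add(3, 11752))), -11870) = Add(Add(32159, Mul(Rational(-1, 104), 11755)), -11870) = Add(Add(32159, Rational(-11755, 104)), -11870) = Add(Rational(3332781, 104), -11870) = Rational(2098301, 104)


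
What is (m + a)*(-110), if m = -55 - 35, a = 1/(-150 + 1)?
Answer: 1475210/149 ≈ 9900.7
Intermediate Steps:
a = -1/149 (a = 1/(-149) = -1/149 ≈ -0.0067114)
m = -90
(m + a)*(-110) = (-90 - 1/149)*(-110) = -13411/149*(-110) = 1475210/149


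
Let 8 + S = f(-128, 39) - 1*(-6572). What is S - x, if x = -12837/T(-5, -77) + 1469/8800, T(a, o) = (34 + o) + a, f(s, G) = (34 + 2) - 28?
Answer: 55478681/8800 ≈ 6304.4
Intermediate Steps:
f(s, G) = 8 (f(s, G) = 36 - 28 = 8)
T(a, o) = 34 + a + o
S = 6572 (S = -8 + (8 - 1*(-6572)) = -8 + (8 + 6572) = -8 + 6580 = 6572)
x = 2354919/8800 (x = -12837/(34 - 5 - 77) + 1469/8800 = -12837/(-48) + 1469*(1/8800) = -12837*(-1/48) + 1469/8800 = 4279/16 + 1469/8800 = 2354919/8800 ≈ 267.60)
S - x = 6572 - 1*2354919/8800 = 6572 - 2354919/8800 = 55478681/8800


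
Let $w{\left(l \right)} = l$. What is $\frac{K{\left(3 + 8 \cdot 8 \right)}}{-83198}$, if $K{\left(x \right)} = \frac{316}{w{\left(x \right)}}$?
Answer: $- \frac{158}{2787133} \approx -5.6689 \cdot 10^{-5}$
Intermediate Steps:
$K{\left(x \right)} = \frac{316}{x}$
$\frac{K{\left(3 + 8 \cdot 8 \right)}}{-83198} = \frac{316 \frac{1}{3 + 8 \cdot 8}}{-83198} = \frac{316}{3 + 64} \left(- \frac{1}{83198}\right) = \frac{316}{67} \left(- \frac{1}{83198}\right) = - \frac{158}{2787133}$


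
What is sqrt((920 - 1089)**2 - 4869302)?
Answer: I*sqrt(4840741) ≈ 2200.2*I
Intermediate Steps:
sqrt((920 - 1089)**2 - 4869302) = sqrt((-169)**2 - 4869302) = sqrt(28561 - 4869302) = sqrt(-4840741) = I*sqrt(4840741)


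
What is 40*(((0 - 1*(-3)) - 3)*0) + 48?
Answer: 48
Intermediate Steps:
40*(((0 - 1*(-3)) - 3)*0) + 48 = 40*(((0 + 3) - 3)*0) + 48 = 40*((3 - 3)*0) + 48 = 40*(0*0) + 48 = 40*0 + 48 = 0 + 48 = 48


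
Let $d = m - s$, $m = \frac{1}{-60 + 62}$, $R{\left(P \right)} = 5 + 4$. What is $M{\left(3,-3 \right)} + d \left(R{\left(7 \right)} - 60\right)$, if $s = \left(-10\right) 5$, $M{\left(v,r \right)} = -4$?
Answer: $- \frac{5159}{2} \approx -2579.5$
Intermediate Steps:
$R{\left(P \right)} = 9$
$s = -50$
$m = \frac{1}{2} \approx 0.5$
$d = \frac{101}{2}$ ($d = \frac{1}{2} - -50 = \frac{1}{2} + 50 = \frac{101}{2} \approx 50.5$)
$M{\left(3,-3 \right)} + d \left(R{\left(7 \right)} - 60\right) = -4 + \frac{101 \left(9 - 60\right)}{2} = -4 + \frac{101}{2} \left(-51\right) = -4 - \frac{5151}{2} = - \frac{5159}{2}$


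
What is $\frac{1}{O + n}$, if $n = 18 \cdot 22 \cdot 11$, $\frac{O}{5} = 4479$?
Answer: $\frac{1}{26751} \approx 3.7382 \cdot 10^{-5}$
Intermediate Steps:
$O = 22395$ ($O = 5 \cdot 4479 = 22395$)
$n = 4356$ ($n = 396 \cdot 11 = 4356$)
$\frac{1}{O + n} = \frac{1}{22395 + 4356} = \frac{1}{26751}$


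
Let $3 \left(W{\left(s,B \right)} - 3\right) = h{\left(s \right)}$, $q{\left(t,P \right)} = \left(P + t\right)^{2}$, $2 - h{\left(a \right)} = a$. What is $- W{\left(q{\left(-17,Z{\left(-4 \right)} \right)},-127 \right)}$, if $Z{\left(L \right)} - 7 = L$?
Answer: $\frac{185}{3} \approx 61.667$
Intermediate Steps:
$h{\left(a \right)} = 2 - a$
$Z{\left(L \right)} = 7 + L$
$W{\left(s,B \right)} = \frac{11}{3} - \frac{s}{3}$ ($W{\left(s,B \right)} = 3 + \frac{2 - s}{3} = 3 - \left(- \frac{2}{3} + \frac{s}{3}\right) = \frac{11}{3} - \frac{s}{3}$)
$- W{\left(q{\left(-17,Z{\left(-4 \right)} \right)},-127 \right)} = - (\frac{11}{3} - \frac{\left(\left(7 - 4\right) - 17\right)^{2}}{3}) = - (\frac{11}{3} - \frac{\left(3 - 17\right)^{2}}{3}) = - (\frac{11}{3} - \frac{\left(-14\right)^{2}}{3}) = - (\frac{11}{3} - \frac{196}{3}) = \left(-1\right) \left(- \frac{185}{3}\right) = \frac{185}{3}$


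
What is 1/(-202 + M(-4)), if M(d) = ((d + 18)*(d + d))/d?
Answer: -1/174 ≈ -0.0057471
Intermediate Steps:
M(d) = 36 + 2*d (M(d) = ((18 + d)*(2*d))/d = (2*d*(18 + d))/d = 36 + 2*d)
1/(-202 + M(-4)) = 1/(-202 + (36 + 2*(-4))) = 1/(-202 + (36 - 8)) = 1/(-202 + 28) = 1/(-174) = -1/174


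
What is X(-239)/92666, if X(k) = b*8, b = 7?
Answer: 4/6619 ≈ 0.00060432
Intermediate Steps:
X(k) = 56 (X(k) = 7*8 = 56)
X(-239)/92666 = 56/92666 = 56*(1/92666) = 4/6619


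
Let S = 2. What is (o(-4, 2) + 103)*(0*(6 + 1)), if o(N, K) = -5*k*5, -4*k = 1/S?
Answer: 0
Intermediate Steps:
k = -⅛ (k = -1/(4*2) = -¼*½ = -⅛ ≈ -0.12500)
o(N, K) = 25/8 (o(N, K) = -5*(-⅛)*5 = (5/8)*5 = 25/8)
(o(-4, 2) + 103)*(0*(6 + 1)) = (25/8 + 103)*(0*(6 + 1)) = 849*(0*7)/8 = (849/8)*0 = 0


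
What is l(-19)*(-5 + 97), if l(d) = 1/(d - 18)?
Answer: -92/37 ≈ -2.4865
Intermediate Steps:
l(d) = 1/(-18 + d)
l(-19)*(-5 + 97) = (-5 + 97)/(-18 - 19) = 92/(-37) = -1/37*92 = -92/37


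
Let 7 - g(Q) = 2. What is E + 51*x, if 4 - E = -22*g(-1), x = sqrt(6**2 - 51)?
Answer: 114 + 51*I*sqrt(15) ≈ 114.0 + 197.52*I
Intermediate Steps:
g(Q) = 5 (g(Q) = 7 - 1*2 = 7 - 2 = 5)
x = I*sqrt(15) (x = sqrt(36 - 51) = sqrt(-15) = I*sqrt(15) ≈ 3.873*I)
E = 114 (E = 4 - (-22)*5 = 4 - 1*(-110) = 4 + 110 = 114)
E + 51*x = 114 + 51*(I*sqrt(15)) = 114 + 51*I*sqrt(15)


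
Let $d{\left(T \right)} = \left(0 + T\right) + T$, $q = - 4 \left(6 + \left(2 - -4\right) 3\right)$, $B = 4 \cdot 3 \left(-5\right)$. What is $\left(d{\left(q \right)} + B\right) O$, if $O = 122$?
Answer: $-30744$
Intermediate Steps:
$B = -60$ ($B = 12 \left(-5\right) = -60$)
$q = -96$ ($q = - 4 \left(6 + \left(2 + 4\right) 3\right) = - 4 \left(6 + 6 \cdot 3\right) = - 4 \left(6 + 18\right) = \left(-4\right) 24 = -96$)
$d{\left(T \right)} = 2 T$ ($d{\left(T \right)} = T + T = 2 T$)
$\left(d{\left(q \right)} + B\right) O = \left(2 \left(-96\right) - 60\right) 122 = \left(-192 - 60\right) 122 = \left(-252\right) 122 = -30744$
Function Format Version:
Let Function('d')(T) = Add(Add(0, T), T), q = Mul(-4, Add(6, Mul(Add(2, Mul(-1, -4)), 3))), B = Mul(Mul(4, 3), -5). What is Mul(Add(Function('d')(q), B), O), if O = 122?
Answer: -30744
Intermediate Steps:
B = -60 (B = Mul(12, -5) = -60)
q = -96 (q = Mul(-4, Add(6, Mul(Add(2, 4), 3))) = Mul(-4, Add(6, Mul(6, 3))) = Mul(-4, Add(6, 18)) = Mul(-4, 24) = -96)
Function('d')(T) = Mul(2, T) (Function('d')(T) = Add(T, T) = Mul(2, T))
Mul(Add(Function('d')(q), B), O) = Mul(Add(Mul(2, -96), -60), 122) = Mul(Add(-192, -60), 122) = Mul(-252, 122) = -30744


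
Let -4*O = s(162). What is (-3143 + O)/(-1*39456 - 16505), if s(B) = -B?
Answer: 6205/111922 ≈ 0.055440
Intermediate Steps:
O = 81/2 (O = -(-1)*162/4 = -¼*(-162) = 81/2 ≈ 40.500)
(-3143 + O)/(-1*39456 - 16505) = (-3143 + 81/2)/(-1*39456 - 16505) = -6205/(2*(-39456 - 16505)) = -6205/2/(-55961) = -6205/2*(-1/55961) = 6205/111922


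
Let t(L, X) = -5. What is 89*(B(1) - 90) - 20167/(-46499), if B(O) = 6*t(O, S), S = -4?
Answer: -496589153/46499 ≈ -10680.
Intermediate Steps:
B(O) = -30 (B(O) = 6*(-5) = -30)
89*(B(1) - 90) - 20167/(-46499) = 89*(-30 - 90) - 20167/(-46499) = 89*(-120) - 20167*(-1/46499) = -10680 + 20167/46499 = -496589153/46499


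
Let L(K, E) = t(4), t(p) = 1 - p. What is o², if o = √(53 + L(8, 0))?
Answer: 50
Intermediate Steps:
L(K, E) = -3 (L(K, E) = 1 - 1*4 = 1 - 4 = -3)
o = 5*√2 (o = √(53 - 3) = √50 = 5*√2 ≈ 7.0711)
o² = (5*√2)² = 50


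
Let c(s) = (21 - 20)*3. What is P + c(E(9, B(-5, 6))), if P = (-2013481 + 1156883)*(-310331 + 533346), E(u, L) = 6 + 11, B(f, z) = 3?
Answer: -191034202967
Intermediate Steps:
E(u, L) = 17
P = -191034202970 (P = -856598*223015 = -191034202970)
c(s) = 3 (c(s) = 1*3 = 3)
P + c(E(9, B(-5, 6))) = -191034202970 + 3 = -191034202967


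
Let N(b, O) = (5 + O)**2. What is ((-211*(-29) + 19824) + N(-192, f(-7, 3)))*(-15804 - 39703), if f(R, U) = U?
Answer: -1443570549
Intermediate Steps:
((-211*(-29) + 19824) + N(-192, f(-7, 3)))*(-15804 - 39703) = ((-211*(-29) + 19824) + (5 + 3)**2)*(-15804 - 39703) = ((6119 + 19824) + 8**2)*(-55507) = (25943 + 64)*(-55507) = 26007*(-55507) = -1443570549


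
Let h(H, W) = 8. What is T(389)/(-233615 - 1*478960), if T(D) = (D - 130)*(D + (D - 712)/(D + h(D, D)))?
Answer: -2660966/18859485 ≈ -0.14109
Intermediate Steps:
T(D) = (-130 + D)*(D + (-712 + D)/(8 + D)) (T(D) = (D - 130)*(D + (D - 712)/(D + 8)) = (-130 + D)*(D + (-712 + D)/(8 + D)))
T(389)/(-233615 - 1*478960) = ((92560 + 389³ - 1882*389 - 121*389²)/(8 + 389))/(-233615 - 1*478960) = ((92560 + 58863869 - 732098 - 121*151321)/397)/(-233615 - 478960) = ((92560 + 58863869 - 732098 - 18309841)/397)/(-712575) = ((1/397)*39914490)*(-1/712575) = (39914490/397)*(-1/712575) = -2660966/18859485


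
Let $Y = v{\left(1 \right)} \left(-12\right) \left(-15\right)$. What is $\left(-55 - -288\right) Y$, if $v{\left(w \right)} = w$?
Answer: $41940$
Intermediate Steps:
$Y = 180$ ($Y = 1 \left(-12\right) \left(-15\right) = \left(-12\right) \left(-15\right) = 180$)
$\left(-55 - -288\right) Y = \left(-55 - -288\right) 180 = \left(-55 + 288\right) 180 = 233 \cdot 180 = 41940$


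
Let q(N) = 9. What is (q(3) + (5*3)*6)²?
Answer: 9801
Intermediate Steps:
(q(3) + (5*3)*6)² = (9 + (5*3)*6)² = (9 + 15*6)² = (9 + 90)² = 99² = 9801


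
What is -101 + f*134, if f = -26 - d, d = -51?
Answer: 3249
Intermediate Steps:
f = 25 (f = -26 - 1*(-51) = -26 + 51 = 25)
-101 + f*134 = -101 + 25*134 = -101 + 3350 = 3249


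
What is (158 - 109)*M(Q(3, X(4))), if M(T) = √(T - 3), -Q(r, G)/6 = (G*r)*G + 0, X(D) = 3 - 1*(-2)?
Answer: 49*I*√453 ≈ 1042.9*I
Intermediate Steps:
X(D) = 5 (X(D) = 3 + 2 = 5)
Q(r, G) = -6*r*G² (Q(r, G) = -6*((G*r)*G + 0) = -6*(r*G² + 0) = -6*r*G²)
M(T) = √(-3 + T)
(158 - 109)*M(Q(3, X(4))) = (158 - 109)*√(-3 - 6*3*5²) = 49*√(-3 - 6*3*25) = 49*√(-3 - 450) = 49*√(-453) = 49*(I*√453) = 49*I*√453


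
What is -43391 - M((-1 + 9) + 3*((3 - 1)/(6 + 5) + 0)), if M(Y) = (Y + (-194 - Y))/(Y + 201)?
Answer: -100014121/2305 ≈ -43390.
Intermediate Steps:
M(Y) = -194/(201 + Y)
-43391 - M((-1 + 9) + 3*((3 - 1)/(6 + 5) + 0)) = -43391 - (-194)/(201 + ((-1 + 9) + 3*((3 - 1)/(6 + 5) + 0))) = -43391 - (-194)/(201 + (8 + 3*(2/11 + 0))) = -43391 - (-194)/(201 + (8 + 3*(2/11))) = -43391 - (-194)/(201 + (8 + 6/11)) = -43391 - (-194)/(201 + 94/11) = -43391 - (-194)/2305/11 = -43391 - (-194)*11/2305 = -43391 - 1*(-2134/2305) = -43391 + 2134/2305 = -100014121/2305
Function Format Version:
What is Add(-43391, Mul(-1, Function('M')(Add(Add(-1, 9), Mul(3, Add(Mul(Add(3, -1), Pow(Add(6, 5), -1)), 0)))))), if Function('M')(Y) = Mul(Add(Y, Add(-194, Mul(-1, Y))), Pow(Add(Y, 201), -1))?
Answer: Rational(-100014121, 2305) ≈ -43390.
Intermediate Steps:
Function('M')(Y) = Mul(-194, Pow(Add(201, Y), -1))
Add(-43391, Mul(-1, Function('M')(Add(Add(-1, 9), Mul(3, Add(Mul(Add(3, -1), Pow(Add(6, 5), -1)), 0)))))) = Add(-43391, Mul(-1, Mul(-194, Pow(Add(201, Add(Add(-1, 9), Mul(3, Add(Mul(Add(3, -1), Pow(Add(6, 5), -1)), 0)))), -1)))) = Add(-43391, Mul(-1, Mul(-194, Pow(Add(201, Add(8, Mul(3, Add(Mul(2, Pow(11, -1)), 0)))), -1)))) = Add(-43391, Mul(-1, Mul(-194, Pow(Add(201, Add(8, Mul(3, Add(Mul(2, Rational(1, 11)), 0)))), -1)))) = Add(-43391, Mul(-1, Mul(-194, Pow(Add(201, Add(8, Mul(3, Add(Rational(2, 11), 0)))), -1)))) = Add(-43391, Mul(-1, Mul(-194, Pow(Add(201, Add(8, Mul(3, Rational(2, 11)))), -1)))) = Add(-43391, Mul(-1, Mul(-194, Pow(Add(201, Add(8, Rational(6, 11))), -1)))) = Add(-43391, Mul(-1, Mul(-194, Pow(Add(201, Rational(94, 11)), -1)))) = Add(-43391, Mul(-1, Mul(-194, Pow(Rational(2305, 11), -1)))) = Add(-43391, Mul(-1, Mul(-194, Rational(11, 2305)))) = Add(-43391, Mul(-1, Rational(-2134, 2305))) = Add(-43391, Rational(2134, 2305)) = Rational(-100014121, 2305)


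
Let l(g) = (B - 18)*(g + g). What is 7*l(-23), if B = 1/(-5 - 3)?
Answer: 23345/4 ≈ 5836.3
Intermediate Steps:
B = -1/8 (B = 1/(-8) = -1/8 ≈ -0.12500)
l(g) = -145*g/4 (l(g) = (-1/8 - 18)*(g + g) = -145*g/4)
7*l(-23) = 7*(-145/4*(-23)) = 7*(3335/4) = 23345/4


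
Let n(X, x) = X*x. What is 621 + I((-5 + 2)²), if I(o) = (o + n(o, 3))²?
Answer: 1917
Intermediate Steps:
I(o) = 16*o² (I(o) = (o + o*3)² = (o + 3*o)² = (4*o)² = 16*o²)
621 + I((-5 + 2)²) = 621 + 16*((-5 + 2)²)² = 621 + 16*((-3)²)² = 621 + 16*9² = 621 + 16*81 = 621 + 1296 = 1917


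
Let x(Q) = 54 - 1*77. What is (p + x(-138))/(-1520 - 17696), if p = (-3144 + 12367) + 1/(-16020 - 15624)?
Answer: -291124799/608071104 ≈ -0.47877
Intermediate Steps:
x(Q) = -23 (x(Q) = 54 - 77 = -23)
p = 291852611/31644 (p = 9223 + 1/(-31644) = 9223 - 1/31644 = 291852611/31644 ≈ 9223.0)
(p + x(-138))/(-1520 - 17696) = (291852611/31644 - 23)/(-1520 - 17696) = (291124799/31644)/(-19216) = (291124799/31644)*(-1/19216) = -291124799/608071104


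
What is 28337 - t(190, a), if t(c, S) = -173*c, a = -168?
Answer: 61207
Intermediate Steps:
28337 - t(190, a) = 28337 - (-173)*190 = 28337 - 1*(-32870) = 28337 + 32870 = 61207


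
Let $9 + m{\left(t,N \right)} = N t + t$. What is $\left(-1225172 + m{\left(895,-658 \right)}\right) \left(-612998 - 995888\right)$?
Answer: $2917225659656$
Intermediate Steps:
$m{\left(t,N \right)} = -9 + t + N t$ ($m{\left(t,N \right)} = -9 + \left(N t + t\right) = -9 + \left(t + N t\right) = -9 + t + N t$)
$\left(-1225172 + m{\left(895,-658 \right)}\right) \left(-612998 - 995888\right) = \left(-1225172 - 588024\right) \left(-612998 - 995888\right) = \left(-1225172 - 588024\right) \left(-1608886\right) = \left(-1813196\right) \left(-1608886\right) = 2917225659656$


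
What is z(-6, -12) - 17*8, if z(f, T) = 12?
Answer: -124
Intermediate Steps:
z(-6, -12) - 17*8 = 12 - 17*8 = 12 - 136 = -124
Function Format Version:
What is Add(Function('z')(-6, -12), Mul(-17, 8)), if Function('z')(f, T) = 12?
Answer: -124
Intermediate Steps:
Add(Function('z')(-6, -12), Mul(-17, 8)) = Add(12, Mul(-17, 8)) = Add(12, -136) = -124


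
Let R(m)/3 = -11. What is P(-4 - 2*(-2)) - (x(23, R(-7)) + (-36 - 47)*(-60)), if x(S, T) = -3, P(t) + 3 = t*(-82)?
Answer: -4980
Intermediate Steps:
R(m) = -33 (R(m) = 3*(-11) = -33)
P(t) = -3 - 82*t (P(t) = -3 + t*(-82) = -3 - 82*t)
P(-4 - 2*(-2)) - (x(23, R(-7)) + (-36 - 47)*(-60)) = (-3 - 82*(-4 - 2*(-2))) - (-3 + (-36 - 47)*(-60)) = (-3 - 82*(-4 + 4)) - (-3 - 83*(-60)) = (-3 - 82*0) - (-3 + 4980) = (-3 + 0) - 1*4977 = -3 - 4977 = -4980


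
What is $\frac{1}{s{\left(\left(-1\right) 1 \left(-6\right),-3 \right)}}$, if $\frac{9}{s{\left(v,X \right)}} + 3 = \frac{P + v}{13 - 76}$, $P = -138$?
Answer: $- \frac{19}{189} \approx -0.10053$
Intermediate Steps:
$s{\left(v,X \right)} = \frac{9}{- \frac{17}{21} - \frac{v}{63}}$ ($s{\left(v,X \right)} = \frac{9}{-3 + \frac{-138 + v}{13 - 76}} = \frac{9}{-3 + \frac{-138 + v}{-63}} = \frac{9}{-3 + \left(-138 + v\right) \left(- \frac{1}{63}\right)} = \frac{9}{-3 - \left(- \frac{46}{21} + \frac{v}{63}\right)} = \frac{9}{- \frac{17}{21} - \frac{v}{63}}$)
$\frac{1}{s{\left(\left(-1\right) 1 \left(-6\right),-3 \right)}} = \frac{1}{\left(-567\right) \frac{1}{51 + \left(-1\right) 1 \left(-6\right)}} = \frac{1}{\left(-567\right) \frac{1}{51 - -6}} = \frac{1}{\left(-567\right) \frac{1}{51 + 6}} = \frac{1}{\left(-567\right) \frac{1}{57}} = \frac{1}{- \frac{189}{19}} = - \frac{19}{189}$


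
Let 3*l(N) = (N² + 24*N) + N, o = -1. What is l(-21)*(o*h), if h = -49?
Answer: -1372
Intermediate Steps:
l(N) = N²/3 + 25*N/3 (l(N) = ((N² + 24*N) + N)/3 = (N² + 25*N)/3 = N²/3 + 25*N/3)
l(-21)*(o*h) = ((⅓)*(-21)*(25 - 21))*(-1*(-49)) = ((⅓)*(-21)*4)*49 = -28*49 = -1372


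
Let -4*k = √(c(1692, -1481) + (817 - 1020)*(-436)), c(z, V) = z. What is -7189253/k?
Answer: 7189253*√902/2255 ≈ 95750.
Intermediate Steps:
k = -5*√902/2 (k = -√(1692 + (817 - 1020)*(-436))/4 = -√(1692 - 203*(-436))/4 = -√(1692 + 88508)/4 = -5*√902/2 ≈ -75.083)
-7189253/k = -7189253*(-√902/2255) = -(-7189253)*√902/2255 = 7189253*√902/2255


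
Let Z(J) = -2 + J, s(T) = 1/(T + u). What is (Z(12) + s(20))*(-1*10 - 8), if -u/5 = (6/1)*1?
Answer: -891/5 ≈ -178.20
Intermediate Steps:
u = -30 (u = -5*6/1 = -5*6*1 = -30 ≈ -30.000)
s(T) = 1/(-30 + T) (s(T) = 1/(T - 30) = 1/(-30 + T))
(Z(12) + s(20))*(-1*10 - 8) = ((-2 + 12) + 1/(-30 + 20))*(-1*10 - 8) = (10 + 1/(-10))*(-10 - 8) = (10 - ⅒)*(-18) = (99/10)*(-18) = -891/5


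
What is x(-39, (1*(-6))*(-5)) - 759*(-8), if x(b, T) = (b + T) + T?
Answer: 6093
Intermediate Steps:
x(b, T) = b + 2*T (x(b, T) = (T + b) + T = b + 2*T)
x(-39, (1*(-6))*(-5)) - 759*(-8) = (-39 + 2*((1*(-6))*(-5))) - 759*(-8) = (-39 + 2*(-6*(-5))) + 6072 = (-39 + 2*30) + 6072 = (-39 + 60) + 6072 = 21 + 6072 = 6093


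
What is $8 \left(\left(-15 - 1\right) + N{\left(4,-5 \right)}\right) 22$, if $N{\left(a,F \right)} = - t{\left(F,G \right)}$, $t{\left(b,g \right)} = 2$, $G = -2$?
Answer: $-3168$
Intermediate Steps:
$N{\left(a,F \right)} = -2$ ($N{\left(a,F \right)} = \left(-1\right) 2 = -2$)
$8 \left(\left(-15 - 1\right) + N{\left(4,-5 \right)}\right) 22 = 8 \left(\left(-15 - 1\right) - 2\right) 22 = 8 \left(-16 - 2\right) 22 = 8 \left(\left(-18\right) 22\right) = 8 \left(-396\right) = -3168$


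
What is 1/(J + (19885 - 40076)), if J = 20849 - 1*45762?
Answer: -1/45104 ≈ -2.2171e-5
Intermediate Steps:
J = -24913 (J = 20849 - 45762 = -24913)
1/(J + (19885 - 40076)) = 1/(-24913 + (19885 - 40076)) = 1/(-24913 - 20191) = 1/(-45104) = -1/45104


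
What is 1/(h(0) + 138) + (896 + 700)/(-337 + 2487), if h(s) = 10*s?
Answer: 111199/148350 ≈ 0.74957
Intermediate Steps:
1/(h(0) + 138) + (896 + 700)/(-337 + 2487) = 1/(10*0 + 138) + (896 + 700)/(-337 + 2487) = 1/(0 + 138) + 1596/2150 = 1/138 + 1596*(1/2150) = 1/138 + 798/1075 = 111199/148350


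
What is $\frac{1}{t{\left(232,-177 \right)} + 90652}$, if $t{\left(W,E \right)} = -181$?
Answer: $\frac{1}{90471} \approx 1.1053 \cdot 10^{-5}$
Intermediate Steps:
$\frac{1}{t{\left(232,-177 \right)} + 90652} = \frac{1}{-181 + 90652} = \frac{1}{90471}$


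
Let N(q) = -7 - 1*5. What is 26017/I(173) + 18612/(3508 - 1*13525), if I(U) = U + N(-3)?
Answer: 4089139/25599 ≈ 159.74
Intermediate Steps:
N(q) = -12 (N(q) = -7 - 5 = -12)
I(U) = -12 + U (I(U) = U - 12 = -12 + U)
26017/I(173) + 18612/(3508 - 1*13525) = 26017/(-12 + 173) + 18612/(3508 - 1*13525) = 26017/161 + 18612/(3508 - 13525) = 26017*(1/161) + 18612/(-10017) = 26017/161 + 18612*(-1/10017) = 26017/161 - 2068/1113 = 4089139/25599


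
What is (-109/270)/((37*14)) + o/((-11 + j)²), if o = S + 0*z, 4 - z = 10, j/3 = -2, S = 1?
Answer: 108359/40419540 ≈ 0.0026809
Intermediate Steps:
j = -6 (j = 3*(-2) = -6)
z = -6 (z = 4 - 1*10 = 4 - 10 = -6)
o = 1 (o = 1 + 0*(-6) = 1 + 0 = 1)
(-109/270)/((37*14)) + o/((-11 + j)²) = (-109/270)/((37*14)) + 1/(-11 - 6)² = -109*1/270/518 + 1/(-17)² = -109/270*1/518 + 1/289 = -109/139860 + 1*(1/289) = -109/139860 + 1/289 = 108359/40419540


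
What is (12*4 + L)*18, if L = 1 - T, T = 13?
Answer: 648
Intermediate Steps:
L = -12 (L = 1 - 1*13 = 1 - 13 = -12)
(12*4 + L)*18 = (12*4 - 12)*18 = (48 - 12)*18 = 36*18 = 648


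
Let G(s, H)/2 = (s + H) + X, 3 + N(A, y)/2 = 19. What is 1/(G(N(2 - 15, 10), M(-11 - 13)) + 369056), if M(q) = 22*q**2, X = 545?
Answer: 1/395554 ≈ 2.5281e-6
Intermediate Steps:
N(A, y) = 32 (N(A, y) = -6 + 2*19 = -6 + 38 = 32)
G(s, H) = 1090 + 2*H + 2*s (G(s, H) = 2*((s + H) + 545) = 2*((H + s) + 545) = 2*(545 + H + s) = 1090 + 2*H + 2*s)
1/(G(N(2 - 15, 10), M(-11 - 13)) + 369056) = 1/((1090 + 2*(22*(-11 - 13)**2) + 2*32) + 369056) = 1/((1090 + 2*(22*(-24)**2) + 64) + 369056) = 1/((1090 + 2*(22*576) + 64) + 369056) = 1/((1090 + 2*12672 + 64) + 369056) = 1/((1090 + 25344 + 64) + 369056) = 1/(26498 + 369056) = 1/395554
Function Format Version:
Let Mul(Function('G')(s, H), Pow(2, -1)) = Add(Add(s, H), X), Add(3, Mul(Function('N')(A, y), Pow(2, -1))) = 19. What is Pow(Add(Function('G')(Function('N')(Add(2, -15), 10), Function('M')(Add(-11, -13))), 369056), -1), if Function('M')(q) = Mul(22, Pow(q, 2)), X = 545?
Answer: Rational(1, 395554) ≈ 2.5281e-6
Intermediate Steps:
Function('N')(A, y) = 32 (Function('N')(A, y) = Add(-6, Mul(2, 19)) = Add(-6, 38) = 32)
Function('G')(s, H) = Add(1090, Mul(2, H), Mul(2, s)) (Function('G')(s, H) = Mul(2, Add(Add(s, H), 545)) = Mul(2, Add(Add(H, s), 545)) = Mul(2, Add(545, H, s)) = Add(1090, Mul(2, H), Mul(2, s)))
Pow(Add(Function('G')(Function('N')(Add(2, -15), 10), Function('M')(Add(-11, -13))), 369056), -1) = Pow(Add(Add(1090, Mul(2, Mul(22, Pow(Add(-11, -13), 2))), Mul(2, 32)), 369056), -1) = Pow(Add(Add(1090, Mul(2, Mul(22, Pow(-24, 2))), 64), 369056), -1) = Pow(Add(Add(1090, Mul(2, Mul(22, 576)), 64), 369056), -1) = Pow(Add(Add(1090, Mul(2, 12672), 64), 369056), -1) = Pow(Add(Add(1090, 25344, 64), 369056), -1) = Pow(Add(26498, 369056), -1) = Pow(395554, -1) = Rational(1, 395554)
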